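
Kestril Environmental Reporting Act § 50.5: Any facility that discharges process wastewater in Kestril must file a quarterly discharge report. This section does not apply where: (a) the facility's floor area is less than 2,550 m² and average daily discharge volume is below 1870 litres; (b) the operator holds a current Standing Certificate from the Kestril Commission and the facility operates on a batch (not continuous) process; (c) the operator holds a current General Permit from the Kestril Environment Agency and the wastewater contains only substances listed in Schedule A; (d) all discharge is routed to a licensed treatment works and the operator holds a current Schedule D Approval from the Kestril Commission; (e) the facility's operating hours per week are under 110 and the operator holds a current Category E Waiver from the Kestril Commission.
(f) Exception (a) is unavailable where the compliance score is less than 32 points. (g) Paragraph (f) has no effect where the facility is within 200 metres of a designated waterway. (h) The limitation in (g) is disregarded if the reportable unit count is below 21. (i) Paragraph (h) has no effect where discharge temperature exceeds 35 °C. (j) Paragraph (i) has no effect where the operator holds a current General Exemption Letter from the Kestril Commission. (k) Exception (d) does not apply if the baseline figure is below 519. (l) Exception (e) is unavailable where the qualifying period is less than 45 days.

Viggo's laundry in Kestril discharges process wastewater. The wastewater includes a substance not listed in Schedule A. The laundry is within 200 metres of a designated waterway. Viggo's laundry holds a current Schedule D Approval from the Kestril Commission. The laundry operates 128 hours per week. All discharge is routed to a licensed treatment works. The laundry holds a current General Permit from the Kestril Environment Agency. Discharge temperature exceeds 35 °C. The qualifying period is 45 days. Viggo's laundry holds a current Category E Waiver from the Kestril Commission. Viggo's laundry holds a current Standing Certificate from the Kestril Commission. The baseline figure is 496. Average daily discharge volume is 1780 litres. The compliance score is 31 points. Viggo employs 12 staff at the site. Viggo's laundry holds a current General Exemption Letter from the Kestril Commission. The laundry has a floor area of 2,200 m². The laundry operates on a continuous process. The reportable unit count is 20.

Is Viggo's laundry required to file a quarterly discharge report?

Exception (a) is satisfied on its face — the facility's floor area is 2,200 m², less than the 2,550 m² limit; average daily discharge volume is 1780 litres, below the 1870 litres limit. However, paragraphs (f)–(j) must be considered: (f) is engaged — the compliance score is 31 points, less than the 32 points limit. (g) operates (the laundry is within 200 m of a designated waterway), but is overridden by (h): (h) operates against (g): the reportable unit count is 20, below the 21 limit. (i) applies (discharge temperature exceeds 35 °C), but is set aside by (j): (j) is engaged — a current General Exemption Letter is held. So (a) is unavailable.
Exception (b) fails — the facility operates on a continuous process.
Exception (c) does not apply: the wastewater includes a non-Schedule-A substance.
Exception (d): discharge is routed to a licensed treatment works; a current Schedule D Approval is held — every condition holds. But applying paragraph (k): (k) operates against (d): the baseline figure is 496, below the 519 limit. So (d) is unavailable.
Exception (e) fails — the facility's operating hours per week are 128, not under 110.
No exception is made out. Viggo's laundry falls within the general rule.

Yes — Viggo's laundry must file a quarterly discharge report.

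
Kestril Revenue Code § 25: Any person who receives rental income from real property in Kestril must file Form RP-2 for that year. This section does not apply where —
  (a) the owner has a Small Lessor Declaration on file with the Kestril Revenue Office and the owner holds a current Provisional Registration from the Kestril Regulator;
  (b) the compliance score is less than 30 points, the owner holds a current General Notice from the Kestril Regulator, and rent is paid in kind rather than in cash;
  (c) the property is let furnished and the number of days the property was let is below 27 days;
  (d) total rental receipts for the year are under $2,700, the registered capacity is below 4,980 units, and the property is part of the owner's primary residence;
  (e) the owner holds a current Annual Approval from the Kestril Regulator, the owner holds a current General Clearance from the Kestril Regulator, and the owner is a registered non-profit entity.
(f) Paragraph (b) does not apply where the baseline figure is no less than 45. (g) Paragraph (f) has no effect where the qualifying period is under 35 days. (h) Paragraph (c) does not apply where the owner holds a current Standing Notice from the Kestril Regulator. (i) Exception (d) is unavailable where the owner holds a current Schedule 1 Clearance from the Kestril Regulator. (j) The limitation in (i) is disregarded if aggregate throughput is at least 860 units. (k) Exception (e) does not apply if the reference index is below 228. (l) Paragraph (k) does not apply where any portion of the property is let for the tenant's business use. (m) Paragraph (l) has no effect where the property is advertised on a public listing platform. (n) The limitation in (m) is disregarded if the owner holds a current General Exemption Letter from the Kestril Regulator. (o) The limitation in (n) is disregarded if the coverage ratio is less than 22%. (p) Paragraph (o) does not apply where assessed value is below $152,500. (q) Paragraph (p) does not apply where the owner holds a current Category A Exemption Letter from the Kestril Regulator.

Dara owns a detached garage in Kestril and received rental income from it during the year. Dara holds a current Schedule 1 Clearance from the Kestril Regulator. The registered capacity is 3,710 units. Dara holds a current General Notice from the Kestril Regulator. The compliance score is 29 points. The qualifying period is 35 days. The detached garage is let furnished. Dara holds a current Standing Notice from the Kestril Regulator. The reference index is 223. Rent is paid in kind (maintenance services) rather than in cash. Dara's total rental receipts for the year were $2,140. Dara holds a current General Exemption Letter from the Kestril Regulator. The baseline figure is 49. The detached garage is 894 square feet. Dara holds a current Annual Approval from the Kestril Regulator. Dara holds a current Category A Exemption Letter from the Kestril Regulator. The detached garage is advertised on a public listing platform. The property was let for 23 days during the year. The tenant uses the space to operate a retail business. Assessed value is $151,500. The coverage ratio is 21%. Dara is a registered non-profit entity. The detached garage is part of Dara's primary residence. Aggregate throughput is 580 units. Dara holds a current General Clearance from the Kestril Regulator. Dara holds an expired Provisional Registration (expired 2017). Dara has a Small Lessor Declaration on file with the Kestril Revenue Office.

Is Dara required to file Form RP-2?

Exception (a) fails — the Provisional Registration is not current.
Exception (b)'s conditions are all satisfied: the compliance score is 29 points, less than the 30 points limit; a current General Notice is held; rent is paid in kind. But applying paragraphs (f)–(g): (f) operates against (b): the baseline figure is 49, meeting the 45 threshold. (g), which would lift (f), is not triggered — the qualifying period is 35 days, not under 35 days. So (b) is unavailable.
All of (c)'s requirements are met (the property is let furnished; the number of days the property was let is 23 days, below the 27 days limit). But applying paragraph (h): (h) is engaged — a current Standing Notice is held. Exception (c) does not apply.
Exception (d) is satisfied on its face — total rental receipts for the year are $2,140, under the $2,700 limit; the registered capacity is 3,710 units, below the 4,980 units limit; the detached garage is part of the primary residence. But: (i) operates against (d): a current Schedule 1 Clearance is held. (j), which would lift (i), is not triggered — aggregate throughput is 580 units, short of 860 units. (d) is therefore removed.
Exception (e) is satisfied on its face — a current Annual Approval is held; a current General Clearance is held; Dara is a registered non-profit. However, paragraphs (k)–(q) must be considered: (k) operates against (e): the reference index is 223, below the 228 limit. (l) would limit (k) — the space is let for business use — but (m) sets (l) aside: (m) is engaged — the property is publicly advertised. (n) is engaged (a current General Exemption Letter is held), but is itself disapplied by (o): (o) applies — the coverage ratio is 21%, less than the 22% limit. (p) would limit (o) — assessed value is $151,500, below the $152,500 limit — but (q) sets (p) aside: (q) is triggered — a current Category A Exemption Letter is held. (e) is therefore removed.
No exception is made out. Dara falls within the general rule.

Yes — Dara must file Form RP-2.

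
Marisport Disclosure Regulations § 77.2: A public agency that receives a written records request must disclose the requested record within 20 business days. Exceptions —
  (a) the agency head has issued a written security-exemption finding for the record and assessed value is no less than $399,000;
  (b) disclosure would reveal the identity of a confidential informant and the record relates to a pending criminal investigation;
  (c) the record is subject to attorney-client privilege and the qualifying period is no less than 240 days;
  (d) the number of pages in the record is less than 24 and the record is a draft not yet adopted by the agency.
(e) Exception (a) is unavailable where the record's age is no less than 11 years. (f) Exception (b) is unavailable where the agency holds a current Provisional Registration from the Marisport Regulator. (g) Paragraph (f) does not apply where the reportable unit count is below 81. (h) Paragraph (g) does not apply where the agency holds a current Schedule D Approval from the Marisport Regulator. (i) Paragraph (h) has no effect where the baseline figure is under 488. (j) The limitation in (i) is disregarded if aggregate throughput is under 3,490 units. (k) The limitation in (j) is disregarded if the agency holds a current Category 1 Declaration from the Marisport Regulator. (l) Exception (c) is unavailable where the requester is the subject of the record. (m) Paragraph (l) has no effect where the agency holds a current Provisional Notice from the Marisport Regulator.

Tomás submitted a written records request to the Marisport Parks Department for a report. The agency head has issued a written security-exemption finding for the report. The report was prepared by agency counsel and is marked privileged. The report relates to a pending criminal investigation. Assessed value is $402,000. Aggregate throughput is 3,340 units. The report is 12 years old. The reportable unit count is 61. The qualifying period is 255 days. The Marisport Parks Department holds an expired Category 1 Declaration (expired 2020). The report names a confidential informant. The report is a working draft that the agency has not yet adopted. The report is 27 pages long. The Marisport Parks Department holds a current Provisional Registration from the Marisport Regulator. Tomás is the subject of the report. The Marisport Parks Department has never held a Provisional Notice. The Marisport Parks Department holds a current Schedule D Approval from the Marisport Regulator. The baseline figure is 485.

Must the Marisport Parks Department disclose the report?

Exception (a): a written security-exemption finding has been issued; assessed value is $402,000, meeting the $399,000 threshold — every condition holds. Turning to paragraph (e): (e) operates against (a): the record's age is 12 years, meeting the 11 years threshold. (a) is therefore removed.
Exception (b): the report names a confidential informant; the report relates to a pending investigation — every condition holds. But applying paragraphs (f)–(k): (f) operates against (b): a current Provisional Registration is held. (g) would limit (f) — the reportable unit count is 61, below the 81 limit — but (h) sets (g) aside: (h) is triggered — a current Schedule D Approval is held. (i) would limit (h) — the baseline figure is 485, under the 488 limit — but (j) sets (i) aside: (j) is triggered — aggregate throughput is 3,340 units, under the 3,490 units limit. (k) is not engaged (no current Category 1 Declaration is held), so (j) stands. So (b) is unavailable.
Exception (c): the report is privileged; the qualifying period is 255 days, meeting the 240 days threshold — every condition holds. However, paragraphs (l)–(m) must be considered: (l) applies — Tomás is the subject of the report. (m) is inapplicable (the Provisional Notice is not current), so (l) stands. Exception (c) does not apply.
Exception (d) requires that the number of pages in the record is less than 24; but the number of pages in the record is 27, not less than 24, so (d) is unavailable.
Every exception is unavailable, so the rule governs.

Yes — the Marisport Parks Department must disclose the report.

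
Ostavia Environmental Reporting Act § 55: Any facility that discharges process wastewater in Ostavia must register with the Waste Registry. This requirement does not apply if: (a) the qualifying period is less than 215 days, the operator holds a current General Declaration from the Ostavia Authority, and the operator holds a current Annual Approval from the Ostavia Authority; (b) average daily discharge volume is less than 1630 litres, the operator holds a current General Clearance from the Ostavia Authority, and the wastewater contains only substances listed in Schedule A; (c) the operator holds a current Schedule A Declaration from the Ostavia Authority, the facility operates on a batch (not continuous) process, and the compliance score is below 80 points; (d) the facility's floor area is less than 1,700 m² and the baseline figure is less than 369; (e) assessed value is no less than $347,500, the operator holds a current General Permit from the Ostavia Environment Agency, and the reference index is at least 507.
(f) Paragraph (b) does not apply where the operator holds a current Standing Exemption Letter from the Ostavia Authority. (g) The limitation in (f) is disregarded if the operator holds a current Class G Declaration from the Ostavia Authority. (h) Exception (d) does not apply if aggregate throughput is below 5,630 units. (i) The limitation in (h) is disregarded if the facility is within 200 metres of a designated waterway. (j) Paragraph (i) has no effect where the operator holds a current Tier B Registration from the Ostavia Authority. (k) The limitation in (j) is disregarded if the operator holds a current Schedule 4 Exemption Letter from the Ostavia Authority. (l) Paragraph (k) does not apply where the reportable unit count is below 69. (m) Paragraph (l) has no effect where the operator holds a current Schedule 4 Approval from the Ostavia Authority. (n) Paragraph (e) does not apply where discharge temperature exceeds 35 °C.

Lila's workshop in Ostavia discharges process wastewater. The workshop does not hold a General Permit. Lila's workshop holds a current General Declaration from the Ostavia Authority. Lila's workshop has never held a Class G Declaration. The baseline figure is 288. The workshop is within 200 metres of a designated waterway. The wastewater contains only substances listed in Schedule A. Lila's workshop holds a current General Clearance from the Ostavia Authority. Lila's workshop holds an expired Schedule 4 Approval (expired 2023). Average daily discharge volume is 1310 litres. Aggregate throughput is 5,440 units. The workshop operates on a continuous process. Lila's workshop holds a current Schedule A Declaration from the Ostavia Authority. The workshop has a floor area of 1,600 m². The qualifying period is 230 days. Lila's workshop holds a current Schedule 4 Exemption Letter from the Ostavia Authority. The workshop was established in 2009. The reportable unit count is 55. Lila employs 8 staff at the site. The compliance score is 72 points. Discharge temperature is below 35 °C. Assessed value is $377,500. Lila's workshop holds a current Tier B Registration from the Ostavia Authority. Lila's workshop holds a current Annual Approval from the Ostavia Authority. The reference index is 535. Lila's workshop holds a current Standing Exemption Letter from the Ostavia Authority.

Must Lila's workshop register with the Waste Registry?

Exception (a) does not apply: the qualifying period is 230 days, not less than 215 days.
Exception (b) is satisfied on its face — average daily discharge volume is 1310 litres, less than the 1630 litres limit; a current General Clearance is held; the wastewater is Schedule-A-only. But: (f) operates against (b): a current Standing Exemption Letter is held. (g) is not triggered (no current Class G Declaration is held), so (f) stands. (b) is therefore removed.
Exception (c) fails — the facility operates on a continuous process.
Exception (d)'s conditions are all satisfied: the facility's floor area is 1,600 m², less than the 1,700 m² limit; the baseline figure is 288, less than the 369 limit. But: (h) is triggered — aggregate throughput is 5,440 units, below the 5,630 units limit. (i) is triggered (the workshop is within 200 m of a designated waterway), but is displaced by (j): (j) is engaged — a current Tier B Registration is held. (k) applies (a current Schedule 4 Exemption Letter is held), but is set aside by (l): (l) operates against (k): the reportable unit count is 55, below the 69 limit. (m) is inapplicable (the Schedule 4 Approval is not current), so (l) stands. (d) is therefore removed.
Exception (e) fails — no General Permit is held.
Every exception is unavailable, so the rule governs.

Yes — Lila's workshop must register with the Waste Registry.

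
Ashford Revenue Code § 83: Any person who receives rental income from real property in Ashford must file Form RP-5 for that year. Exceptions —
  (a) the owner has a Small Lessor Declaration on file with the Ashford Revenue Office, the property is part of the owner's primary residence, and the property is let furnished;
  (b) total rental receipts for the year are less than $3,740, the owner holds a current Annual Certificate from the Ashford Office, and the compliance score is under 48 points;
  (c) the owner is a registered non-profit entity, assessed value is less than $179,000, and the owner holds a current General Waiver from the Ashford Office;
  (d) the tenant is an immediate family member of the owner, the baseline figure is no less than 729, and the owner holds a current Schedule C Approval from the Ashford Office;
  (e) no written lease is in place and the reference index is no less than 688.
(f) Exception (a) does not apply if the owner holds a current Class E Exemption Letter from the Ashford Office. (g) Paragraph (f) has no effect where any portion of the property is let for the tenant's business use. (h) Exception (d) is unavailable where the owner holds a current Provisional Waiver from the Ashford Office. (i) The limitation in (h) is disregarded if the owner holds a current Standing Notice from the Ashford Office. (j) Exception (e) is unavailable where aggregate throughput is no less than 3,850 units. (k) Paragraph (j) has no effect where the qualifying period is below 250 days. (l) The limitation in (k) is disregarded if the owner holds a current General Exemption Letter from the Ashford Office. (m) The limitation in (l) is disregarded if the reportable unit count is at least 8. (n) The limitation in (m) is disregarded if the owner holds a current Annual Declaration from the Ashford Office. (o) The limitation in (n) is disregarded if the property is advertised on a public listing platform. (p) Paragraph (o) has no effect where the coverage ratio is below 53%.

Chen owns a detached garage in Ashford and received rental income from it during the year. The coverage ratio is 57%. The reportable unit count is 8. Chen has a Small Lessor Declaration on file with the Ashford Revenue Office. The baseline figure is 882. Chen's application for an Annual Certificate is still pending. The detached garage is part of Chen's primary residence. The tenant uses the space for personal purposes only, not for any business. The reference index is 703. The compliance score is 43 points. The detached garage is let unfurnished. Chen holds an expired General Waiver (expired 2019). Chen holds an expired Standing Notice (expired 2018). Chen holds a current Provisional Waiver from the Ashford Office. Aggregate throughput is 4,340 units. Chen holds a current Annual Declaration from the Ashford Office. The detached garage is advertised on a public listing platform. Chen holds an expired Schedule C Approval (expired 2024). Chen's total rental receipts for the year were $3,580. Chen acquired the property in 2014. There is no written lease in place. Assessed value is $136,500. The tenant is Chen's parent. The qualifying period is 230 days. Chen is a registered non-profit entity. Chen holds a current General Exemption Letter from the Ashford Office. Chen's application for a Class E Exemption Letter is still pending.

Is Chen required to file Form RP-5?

Exception (a) requires that the property is let furnished; but the property is let unfurnished, so (a) is unavailable.
Exception (b) does not apply: there is no Annual Certificate in force.
Exception (c) fails — there is no General Waiver in force.
Exception (d) requires that the owner holds a current Schedule C Approval from the Ashford Office; but the Schedule C Approval is not current, so (d) is unavailable.
All of (e)'s requirements are met (there is no written lease; the reference index is 703, meeting the 688 threshold). Considering the limiting provisions: (j) would limit (e) — aggregate throughput is 4,340 units, meeting the 3,850 units threshold — but (k) sets (j) aside: (k) operates against (j): the qualifying period is 230 days, below the 250 days limit. (l) would limit (k) — a current General Exemption Letter is held — but (m) sets (l) aside: (m) operates against (l): the reportable unit count is 8, meeting the 8 threshold. (n) applies (a current Annual Declaration is held), but is set aside by (o): (o) applies — the property is publicly advertised. (p), which would lift (o), is not engaged — the coverage ratio is 57%, not below 53%. Exception (e) stands.

No — exception (e) applies; Chen is not required to file Form RP-5.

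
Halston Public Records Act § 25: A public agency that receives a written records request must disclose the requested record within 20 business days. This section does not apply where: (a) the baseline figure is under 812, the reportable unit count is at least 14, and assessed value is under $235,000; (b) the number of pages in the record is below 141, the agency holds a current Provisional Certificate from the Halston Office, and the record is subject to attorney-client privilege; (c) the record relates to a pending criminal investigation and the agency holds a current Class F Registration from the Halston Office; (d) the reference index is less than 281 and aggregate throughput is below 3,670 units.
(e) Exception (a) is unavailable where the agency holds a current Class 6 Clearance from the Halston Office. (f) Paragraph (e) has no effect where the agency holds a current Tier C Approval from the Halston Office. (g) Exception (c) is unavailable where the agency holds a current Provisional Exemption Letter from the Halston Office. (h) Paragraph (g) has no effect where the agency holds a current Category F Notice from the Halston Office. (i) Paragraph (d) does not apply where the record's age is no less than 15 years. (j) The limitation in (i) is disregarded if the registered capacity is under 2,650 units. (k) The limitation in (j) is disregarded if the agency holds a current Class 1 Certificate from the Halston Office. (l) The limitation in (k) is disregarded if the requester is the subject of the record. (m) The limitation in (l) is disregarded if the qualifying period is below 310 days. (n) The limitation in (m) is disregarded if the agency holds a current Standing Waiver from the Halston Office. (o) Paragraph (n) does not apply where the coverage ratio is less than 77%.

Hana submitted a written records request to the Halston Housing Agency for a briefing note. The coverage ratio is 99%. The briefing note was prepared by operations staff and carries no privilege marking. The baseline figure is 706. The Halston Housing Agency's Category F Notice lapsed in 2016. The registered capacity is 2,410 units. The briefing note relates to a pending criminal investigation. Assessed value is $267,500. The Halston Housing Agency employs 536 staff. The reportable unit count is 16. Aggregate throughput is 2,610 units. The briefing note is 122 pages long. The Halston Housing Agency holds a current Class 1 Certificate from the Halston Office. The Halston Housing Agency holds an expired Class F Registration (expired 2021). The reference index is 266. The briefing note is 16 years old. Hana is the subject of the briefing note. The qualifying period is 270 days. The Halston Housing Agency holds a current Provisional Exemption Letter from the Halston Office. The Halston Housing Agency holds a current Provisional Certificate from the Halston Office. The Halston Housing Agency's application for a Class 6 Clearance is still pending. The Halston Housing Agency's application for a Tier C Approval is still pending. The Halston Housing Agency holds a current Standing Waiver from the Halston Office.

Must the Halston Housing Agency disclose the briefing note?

No — exception (d) applies; the Halston Housing Agency is not required to disclose the briefing note.

Exception (a) requires that assessed value is under $235,000; but assessed value is $267,500, not under $235,000, so (a) is unavailable.
Exception (b) requires that the record is subject to attorney-client privilege; but the briefing note carries no privilege marking, so (b) is unavailable.
Exception (c) does not apply: no current Class F Registration is held.
Exception (d): the reference index is 266, less than the 281 limit; aggregate throughput is 2,610 units, below the 3,670 units limit — every condition holds. Applying paragraphs (i)–(o): (i) would limit (d) — the record's age is 16 years, meeting the 15 years threshold — but (j) sets (i) aside: (j) operates against (i): the registered capacity is 2,410 units, under the 2,650 units limit. (k) would limit (j) — a current Class 1 Certificate is held — but (l) sets (k) aside: (l) is triggered — Hana is the subject of the briefing note. (m) would limit (l) — the qualifying period is 270 days, below the 310 days limit — but (n) sets (m) aside: (n) is engaged — a current Standing Waiver is held. (o) is not engaged (the coverage ratio is 99%, not less than 77%), so (n) stands. Exception (d) stands.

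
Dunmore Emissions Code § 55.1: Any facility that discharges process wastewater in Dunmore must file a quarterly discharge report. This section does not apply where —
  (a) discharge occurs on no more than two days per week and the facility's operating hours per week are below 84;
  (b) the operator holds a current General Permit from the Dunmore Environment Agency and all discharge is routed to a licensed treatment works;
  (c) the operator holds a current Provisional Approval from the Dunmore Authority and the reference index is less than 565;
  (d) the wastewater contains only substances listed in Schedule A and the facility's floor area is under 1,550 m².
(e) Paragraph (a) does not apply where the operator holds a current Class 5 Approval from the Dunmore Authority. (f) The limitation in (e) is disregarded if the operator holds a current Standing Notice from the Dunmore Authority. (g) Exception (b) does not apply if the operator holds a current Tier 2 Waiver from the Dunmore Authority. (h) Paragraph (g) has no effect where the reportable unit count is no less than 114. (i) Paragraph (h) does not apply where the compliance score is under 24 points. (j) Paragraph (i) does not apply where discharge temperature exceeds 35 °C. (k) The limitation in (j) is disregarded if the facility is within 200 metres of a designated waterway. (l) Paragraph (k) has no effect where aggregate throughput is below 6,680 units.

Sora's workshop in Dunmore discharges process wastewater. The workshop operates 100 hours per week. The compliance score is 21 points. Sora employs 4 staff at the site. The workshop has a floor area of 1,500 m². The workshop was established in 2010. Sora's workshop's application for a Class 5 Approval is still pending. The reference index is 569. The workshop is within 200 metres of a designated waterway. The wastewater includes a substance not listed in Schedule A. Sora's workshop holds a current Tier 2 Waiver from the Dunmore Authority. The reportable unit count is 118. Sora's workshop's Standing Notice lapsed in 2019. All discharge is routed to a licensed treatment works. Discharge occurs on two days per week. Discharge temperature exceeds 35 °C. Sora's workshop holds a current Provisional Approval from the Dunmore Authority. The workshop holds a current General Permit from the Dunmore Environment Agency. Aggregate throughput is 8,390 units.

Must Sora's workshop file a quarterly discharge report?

Yes — Sora's workshop must file a quarterly discharge report.

Exception (a) fails — the facility's operating hours per week are 100, not below 84.
Exception (b) is satisfied on its face — a current General Permit is held; discharge is routed to a licensed treatment works. Turning to paragraphs (g)–(l): (g) operates against (b): a current Tier 2 Waiver is held. (h) is engaged (the reportable unit count is 118, meeting the 114 threshold), but is itself disapplied by (i): (i) operates against (h): the compliance score is 21 points, under the 24 points limit. (j) would limit (i) — discharge temperature exceeds 35 °C — but (k) sets (j) aside: (k) is triggered — the workshop is within 200 m of a designated waterway. (l), which would lift (k), does not operate here — aggregate throughput is 8,390 units, not below 6,680 units. Exception (b) does not apply.
Exception (c) does not apply: the reference index is 569, not less than 565.
Exception (d) does not apply: the wastewater includes a non-Schedule-A substance.
Every exception is unavailable, so the rule governs.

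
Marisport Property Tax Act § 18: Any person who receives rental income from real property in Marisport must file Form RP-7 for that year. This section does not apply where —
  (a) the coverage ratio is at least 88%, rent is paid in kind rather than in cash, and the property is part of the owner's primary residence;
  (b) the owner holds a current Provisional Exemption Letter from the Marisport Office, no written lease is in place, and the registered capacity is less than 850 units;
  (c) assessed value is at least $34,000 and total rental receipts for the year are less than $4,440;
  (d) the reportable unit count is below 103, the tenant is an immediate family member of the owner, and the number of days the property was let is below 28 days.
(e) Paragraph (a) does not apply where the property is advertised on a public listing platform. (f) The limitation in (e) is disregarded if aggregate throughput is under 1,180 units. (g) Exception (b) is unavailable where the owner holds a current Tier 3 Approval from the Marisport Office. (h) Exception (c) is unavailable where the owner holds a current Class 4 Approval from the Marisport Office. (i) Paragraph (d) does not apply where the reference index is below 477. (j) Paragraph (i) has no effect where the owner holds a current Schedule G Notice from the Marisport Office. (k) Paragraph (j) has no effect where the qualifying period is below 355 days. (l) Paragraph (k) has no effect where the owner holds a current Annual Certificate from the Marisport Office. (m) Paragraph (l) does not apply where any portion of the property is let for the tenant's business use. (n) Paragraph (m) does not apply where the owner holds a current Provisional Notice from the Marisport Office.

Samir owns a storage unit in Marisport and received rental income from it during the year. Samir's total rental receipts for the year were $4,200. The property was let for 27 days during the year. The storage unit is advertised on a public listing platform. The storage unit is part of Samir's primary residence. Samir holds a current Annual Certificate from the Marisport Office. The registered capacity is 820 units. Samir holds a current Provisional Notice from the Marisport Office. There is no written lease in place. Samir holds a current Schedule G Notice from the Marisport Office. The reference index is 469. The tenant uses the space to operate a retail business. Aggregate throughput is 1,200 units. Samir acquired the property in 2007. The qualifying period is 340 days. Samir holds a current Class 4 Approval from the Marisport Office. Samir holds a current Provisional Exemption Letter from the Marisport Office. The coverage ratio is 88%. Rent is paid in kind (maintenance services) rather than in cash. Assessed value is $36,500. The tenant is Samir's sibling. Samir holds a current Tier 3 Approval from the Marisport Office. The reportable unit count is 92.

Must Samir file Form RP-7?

No — exception (d) applies; Samir is not required to file Form RP-7.

Exception (a)'s conditions are all satisfied: the coverage ratio is 88%, meeting the 88% threshold; rent is paid in kind; the storage unit is part of the primary residence. However, paragraphs (e)–(f) must be considered: (e) operates against (a): the property is publicly advertised. (f), which would lift (e), is not engaged — aggregate throughput is 1,200 units, not under 1,180 units. (a) is therefore removed.
Exception (b): a current Provisional Exemption Letter is held; there is no written lease; the registered capacity is 820 units, less than the 850 units limit — every condition holds. But: (g) operates against (b): a current Tier 3 Approval is held. So (b) is unavailable.
Exception (c)'s conditions are all satisfied: assessed value is $36,500, meeting the $34,000 threshold; total rental receipts for the year are $4,200, less than the $4,440 limit. But applying paragraph (h): (h) operates against (c): a current Class 4 Approval is held. (c) is therefore removed.
Exception (d): the reportable unit count is 92, below the 103 limit; the tenant is an immediate family member; the number of days the property was let is 27 days, below the 28 days limit — every condition holds. As to paragraphs (i)–(n): (i) is triggered (the reference index is 469, below the 477 limit), but is itself disapplied by (j): (j) operates against (i): a current Schedule G Notice is held. (k) would limit (j) — the qualifying period is 340 days, below the 355 days limit — but (l) sets (k) aside: (l) is engaged — a current Annual Certificate is held. (m) would limit (l) — the space is let for business use — but (n) sets (m) aside: (n) operates against (m): a current Provisional Notice is held. (d) remains available.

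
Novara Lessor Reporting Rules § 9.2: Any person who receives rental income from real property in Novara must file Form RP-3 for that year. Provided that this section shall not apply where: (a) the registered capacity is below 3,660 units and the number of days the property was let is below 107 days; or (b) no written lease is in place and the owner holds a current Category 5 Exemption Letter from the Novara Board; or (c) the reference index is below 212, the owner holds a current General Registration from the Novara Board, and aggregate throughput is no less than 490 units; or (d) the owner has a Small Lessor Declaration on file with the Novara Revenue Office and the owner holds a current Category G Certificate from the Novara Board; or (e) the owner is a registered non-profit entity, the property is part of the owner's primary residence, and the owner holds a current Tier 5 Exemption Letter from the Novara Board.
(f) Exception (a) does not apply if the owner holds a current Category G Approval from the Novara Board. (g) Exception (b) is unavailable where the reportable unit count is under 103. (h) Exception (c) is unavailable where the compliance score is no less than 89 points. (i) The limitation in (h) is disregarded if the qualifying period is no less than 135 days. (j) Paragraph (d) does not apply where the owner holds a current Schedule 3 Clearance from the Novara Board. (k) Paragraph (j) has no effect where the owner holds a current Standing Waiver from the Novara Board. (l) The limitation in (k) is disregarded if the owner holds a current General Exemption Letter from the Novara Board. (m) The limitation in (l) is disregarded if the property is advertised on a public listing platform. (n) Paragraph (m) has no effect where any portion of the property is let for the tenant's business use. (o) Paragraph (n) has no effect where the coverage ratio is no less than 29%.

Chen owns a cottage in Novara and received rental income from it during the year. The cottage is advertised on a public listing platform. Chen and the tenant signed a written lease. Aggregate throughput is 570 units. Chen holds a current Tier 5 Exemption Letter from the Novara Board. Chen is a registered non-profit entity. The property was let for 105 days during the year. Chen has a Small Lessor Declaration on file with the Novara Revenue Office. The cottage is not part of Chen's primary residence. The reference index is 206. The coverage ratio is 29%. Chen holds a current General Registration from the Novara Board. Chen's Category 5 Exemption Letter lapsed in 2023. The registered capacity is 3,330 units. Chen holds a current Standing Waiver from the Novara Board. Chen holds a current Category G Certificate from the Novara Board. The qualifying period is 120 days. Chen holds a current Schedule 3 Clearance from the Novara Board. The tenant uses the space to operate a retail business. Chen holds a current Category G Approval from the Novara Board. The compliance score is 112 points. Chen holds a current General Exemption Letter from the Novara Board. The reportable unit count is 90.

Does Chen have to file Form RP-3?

No — exception (d) applies; Chen is not required to file Form RP-3.

All of (a)'s requirements are met (the registered capacity is 3,330 units, below the 3,660 units limit; the number of days the property was let is 105 days, below the 107 days limit). But: (f) applies — a current Category G Approval is held. (a) is therefore removed.
Exception (b) fails — a written lease is in place.
All of (c)'s requirements are met (the reference index is 206, below the 212 limit; a current General Registration is held; aggregate throughput is 570 units, meeting the 490 units threshold). However, paragraphs (h)–(i) must be considered: (h) operates against (c): the compliance score is 112 points, meeting the 89 points threshold. (i) is inapplicable (the qualifying period is 120 days, short of 135 days), so (h) stands. (c) is therefore removed.
Exception (d) is satisfied on its face — a Small Lessor Declaration is on file; a current Category G Certificate is held. As to paragraphs (j)–(o): (j) is engaged (a current Schedule 3 Clearance is held), but is overridden by (k): (k) is engaged — a current Standing Waiver is held. (l) would limit (k) — a current General Exemption Letter is held — but (m) sets (l) aside: (m) operates — the property is publicly advertised. (n) would limit (m) — the space is let for business use — but (o) sets (n) aside: (o) operates against (n): the coverage ratio is 29%, meeting the 29% threshold. (d) remains available.
Exception (e) does not apply: the cottage is not part of the primary residence.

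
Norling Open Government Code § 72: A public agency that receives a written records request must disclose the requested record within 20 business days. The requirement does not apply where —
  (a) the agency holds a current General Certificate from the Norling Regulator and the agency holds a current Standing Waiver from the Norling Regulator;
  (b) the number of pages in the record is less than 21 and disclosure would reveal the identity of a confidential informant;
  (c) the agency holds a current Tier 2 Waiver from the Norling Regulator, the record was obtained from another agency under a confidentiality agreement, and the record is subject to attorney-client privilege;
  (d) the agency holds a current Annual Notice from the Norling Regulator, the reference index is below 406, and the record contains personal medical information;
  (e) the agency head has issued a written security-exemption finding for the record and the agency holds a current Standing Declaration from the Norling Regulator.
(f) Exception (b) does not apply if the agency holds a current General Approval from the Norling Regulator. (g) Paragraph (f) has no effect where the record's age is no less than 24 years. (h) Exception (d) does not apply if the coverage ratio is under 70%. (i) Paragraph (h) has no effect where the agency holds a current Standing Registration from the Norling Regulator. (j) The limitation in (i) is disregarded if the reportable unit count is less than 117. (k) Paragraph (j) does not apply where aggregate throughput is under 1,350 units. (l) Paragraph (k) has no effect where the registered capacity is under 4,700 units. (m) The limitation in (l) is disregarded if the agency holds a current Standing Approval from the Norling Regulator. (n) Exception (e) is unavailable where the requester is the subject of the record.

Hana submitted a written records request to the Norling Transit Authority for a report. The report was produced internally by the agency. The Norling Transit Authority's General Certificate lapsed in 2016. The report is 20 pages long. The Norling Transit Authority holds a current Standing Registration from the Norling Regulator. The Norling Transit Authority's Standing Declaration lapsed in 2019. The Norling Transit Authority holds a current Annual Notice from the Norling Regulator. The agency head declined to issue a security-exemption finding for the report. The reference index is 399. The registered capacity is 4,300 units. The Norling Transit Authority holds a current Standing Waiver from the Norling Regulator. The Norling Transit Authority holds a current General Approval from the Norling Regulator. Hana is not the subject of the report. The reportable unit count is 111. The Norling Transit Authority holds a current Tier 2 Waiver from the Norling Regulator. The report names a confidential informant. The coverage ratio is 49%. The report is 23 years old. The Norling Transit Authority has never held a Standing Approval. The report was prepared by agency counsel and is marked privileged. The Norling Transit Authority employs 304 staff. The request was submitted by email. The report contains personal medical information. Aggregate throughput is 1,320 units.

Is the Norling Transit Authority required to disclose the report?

Yes — the Norling Transit Authority must disclose the report.

Exception (a) fails — the General Certificate is not current.
All of (b)'s requirements are met (the number of pages in the record is 20, less than the 21 limit; the report names a confidential informant). But: (f) operates against (b): a current General Approval is held. (g), which would lift (f), is not engaged — the record's age is 23 years, short of 24 years. Exception (b) does not apply.
Exception (c) does not apply: the report was produced internally.
Exception (d)'s conditions are all satisfied: a current Annual Notice is held; the reference index is 399, below the 406 limit; the report contains personal medical information. Turning to paragraphs (h)–(m): (h) operates against (d): the coverage ratio is 49%, under the 70% limit. (i) would limit (h) — a current Standing Registration is held — but (j) sets (i) aside: (j) is triggered — the reportable unit count is 111, less than the 117 limit. (k) applies (aggregate throughput is 1,320 units, under the 1,350 units limit), but is itself disapplied by (l): (l) operates against (k): the registered capacity is 4,300 units, under the 4,700 units limit. (m) does not operate here (the Standing Approval is not current), so (l) stands. (d) is therefore removed.
Exception (e) does not apply: the agency head declined to issue a security-exemption finding.
No exception displaces § 72.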